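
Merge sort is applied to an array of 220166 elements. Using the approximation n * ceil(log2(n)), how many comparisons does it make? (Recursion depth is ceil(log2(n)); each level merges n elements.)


Merge sort divides the array into halves recursively.
Number of levels = ceil(log2(220166)) = 18
At each level, approximately n = 220166 comparisons are needed for merging.
Total comparisons ~ n * ceil(log2(n)) = 220166 * 18 = 3962988


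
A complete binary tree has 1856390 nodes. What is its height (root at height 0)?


In a complete binary tree, level k holds nodes 2^k .. 2^(k+1)-1 (1-indexed).
Height = floor(log2(n)) = floor(log2(1856390)) = 20
Check: 2^20 = 1048576 <= 1856390 < 2097152 = 2^21


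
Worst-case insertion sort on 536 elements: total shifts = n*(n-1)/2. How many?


Sum of shifts = 1 + 2 + 3 + ... + 535
= 536 * 535 / 2
= 286760 / 2
= 143380


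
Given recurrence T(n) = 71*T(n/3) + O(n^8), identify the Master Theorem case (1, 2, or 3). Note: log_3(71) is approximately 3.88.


Master Theorem parameters: a=71, b=3, c=8
log_b(a) = 3.88
Compare b^c with a: 3^8 = 6561 > 71, so c > log_b(a).
Comparing c=8 vs log_b(a)=3.88:
8 > 3.88 => Case 3
Result: T(n) = O(n^8)
Master Theorem case = 3


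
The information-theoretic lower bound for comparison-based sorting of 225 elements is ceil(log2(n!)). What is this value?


A binary decision tree of height h has at most 2^h leaves and needs at least n! of them, so h >= ceil(log2(n!)).
225! is far too large to multiply out, so use Stirling's series:
  ln(n!) ~ n ln n - n + (1/2) ln(2 pi n) + 1/(12n)  (error below 1/(360 n^3), negligible here)
  ln(225) = 5.4161004
  n ln n = 225 * 5.4161004 = 1218.6226
  (1/2) ln(2 pi * 225) = (1/2) ln(1413.7167) = 3.6270
  1/(12*225) = 0.0004
  ln(225!) ~ 1218.6226 - 225 + 3.6270 + 0.0004 = 997.2500
Convert to base 2: log2(225!) = 997.2500 / ln 2 = 997.2500 / 0.69314718 = 1438.7276
ceil(1438.7276) = 1439


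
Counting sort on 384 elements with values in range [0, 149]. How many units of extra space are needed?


Output array size: 384 (to store sorted result)
Count array size: 150 (one slot per possible value, range 0 to 149)
Total extra space = 384 + 150 = 534


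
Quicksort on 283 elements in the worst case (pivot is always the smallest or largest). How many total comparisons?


In the worst case, each partition step picks the worst pivot:
  Partition 1: 282 comparisons (n-1 elements to compare)
  Partition 2: 281 comparisons
  Partition 3: 280 comparisons
  Partition 4: 279 comparisons
  Partition 5: 278 comparisons
  ...
  Last partition: 0 comparisons
Total = (n-1) + (n-2) + ... + 1 + 0 = n*(n-1)/2
= 283*282/2 = 39903


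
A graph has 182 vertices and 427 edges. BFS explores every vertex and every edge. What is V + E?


A full BFS traversal dequeues each vertex once and examines each edge once.
Vertex visits: 182
Edge visits: 427
V + E = 182 + 427 = 609


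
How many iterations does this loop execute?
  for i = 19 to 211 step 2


The loop variable i takes values starting at 19 and increments by 2 each iteration.
Sequence: i = 19, 21, 23, 25, 27, 29, 31, 33, 35, ...
The upper bound 211 is inclusive, so the count is floor((last - first) / step) + 1:
floor((211 - 19) / 2) + 1 = floor(192/2) + 1 = 96 + 1 = 97


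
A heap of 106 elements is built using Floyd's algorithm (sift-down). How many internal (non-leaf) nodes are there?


Leaf nodes occupy roughly half the array.
Sift-down is called for each internal node, starting from the last one.
Internal nodes = floor(n/2) = floor(106/2) = 53


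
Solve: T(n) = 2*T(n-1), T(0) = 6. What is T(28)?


Unrolling:
T(28) = 2*T(27) = 2^2*T(26) = ... = 2^28*T(0)
= 2^28 * 6
= 268435456 * 6 = 1610612736


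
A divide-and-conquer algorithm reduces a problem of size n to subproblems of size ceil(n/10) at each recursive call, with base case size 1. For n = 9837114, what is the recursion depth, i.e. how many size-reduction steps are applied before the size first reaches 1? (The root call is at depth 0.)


Each step divides the size by 10 (rounding up); after k steps the size is ceil(n/10^k), which equals 1 exactly when 10^k >= n.
So the depth is the smallest k with 10^k >= 9837114, i.e. ceil(log_10(9837114)).
10^6 = 1000000 < 9837114 <= 10000000 = 10^7
Recursion depth = 7


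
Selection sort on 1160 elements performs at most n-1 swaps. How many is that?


Each of the 1159 passes places one element in its final position.
Pass 1: swap minimum into position 0
Pass 2: swap minimum of remaining into position 1
...
Pass 1159: last two elements, one swap
Maximum swaps = 1160 - 1 = 1159


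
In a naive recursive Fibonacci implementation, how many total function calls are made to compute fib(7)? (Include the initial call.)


Let C(m) = total calls to evaluate fib(m). Then C(0)=C(1)=1, and
C(m) = 1 + C(m-1) + C(m-2) for m >= 2.
Build the table (each entry = 1 + previous two):
  C(0) = 1
  C(1) = 1
  C(2) = 1 + 1 + 1 = 3
  C(3) = 1 + 3 + 1 = 5
  C(4) = 1 + 5 + 3 = 9
  C(5) = 1 + 9 + 5 = 15
  C(6) = 1 + 15 + 9 = 25
  C(7) = 1 + 25 + 15 = 41
Total calls for fib(7) = 41


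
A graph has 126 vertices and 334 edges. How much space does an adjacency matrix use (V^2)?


Adjacency matrix: V x V grid of entries
Space = V^2 = 126^2 = 126 * 126 = 15876


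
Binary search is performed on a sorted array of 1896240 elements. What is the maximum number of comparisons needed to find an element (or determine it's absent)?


Binary search halves the search space each comparison:
  Step 1: search space = 1896240 -> 948120
  Step 2: search space = 948120 -> 474060
  Step 3: search space = 474060 -> 237030
  Step 4: search space = 237030 -> 118515
  Step 5: search space = 118515 -> 59257
  Step 6: search space = 59257 -> 29628
  Step 7: search space = 29628 -> 14814
  Step 8: search space = 14814 -> 7407
  Step 9: search space = 7407 -> 3703
  Step 10: search space = 3703 -> 1851
  Step 11: search space = 1851 -> 925
  Step 12: search space = 925 -> 462
  Step 13: search space = 462 -> 231
  Step 14: search space = 231 -> 115
  Step 15: search space = 115 -> 57
  Step 16: search space = 57 -> 28
  Step 17: search space = 28 -> 14
  Step 18: search space = 14 -> 7
  Step 19: search space = 7 -> 3
  Step 20: search space = 3 -> 1
  Step 21: search space = 1 (final check)
Maximum comparisons = floor(log2(1896240)) + 1 = 20 + 1 = 21


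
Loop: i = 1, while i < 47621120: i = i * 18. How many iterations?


i multiplies by 18 each step:
i = 1 -> 18 -> 324 -> 5832 -> 104976 -> 1889568 -> 34012224 -> 612220032 (stop)
Iterations = ceil(log_18(47621120)) = 7


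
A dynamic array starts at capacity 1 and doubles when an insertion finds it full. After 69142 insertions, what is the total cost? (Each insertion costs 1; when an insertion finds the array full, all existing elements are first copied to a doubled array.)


Insertion cost: 69142 (one per element)
Resizes occur just before inserting elements 2, 3, 5, 9, ...
Elements copied at each resize: 1 + 2 + 4 + 8 + 16 + 32 + 64 + 128 + 256 + 512 + 1024 + 2048 + 4096 + 8192 + 16384 + 32768 + 65536
Sum of copies = 131071 (geometric series: 2^k - 1)
Total = 69142 + 131071 = 200213


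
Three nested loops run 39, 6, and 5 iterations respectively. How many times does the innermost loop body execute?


Loop 1 (outermost): 39 iterations
Loop 2 (middle): 6 iterations per outer
Loop 3 (innermost): 5 iterations per middle
Total = 39 * 6 * 5 = 1170


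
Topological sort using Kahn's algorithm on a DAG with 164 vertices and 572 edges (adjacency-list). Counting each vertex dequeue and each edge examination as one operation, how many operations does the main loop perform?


Kahn's algorithm:
  1. Compute in-degrees: O(V + E)
  2. Process queue: each vertex dequeued once (O(V))
     each edge examined once (O(E))
Total = V + E = 164 + 572 = 736


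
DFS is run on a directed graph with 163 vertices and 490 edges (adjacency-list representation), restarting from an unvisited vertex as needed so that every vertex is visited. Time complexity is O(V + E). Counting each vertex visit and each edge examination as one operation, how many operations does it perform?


A full DFS traversal processes each vertex exactly once (push/pop on stack).
Each directed edge is examined once.
V = 163, E = 490
V + E = 653


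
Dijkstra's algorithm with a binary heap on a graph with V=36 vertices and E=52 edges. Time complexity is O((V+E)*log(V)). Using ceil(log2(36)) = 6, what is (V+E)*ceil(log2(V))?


Dijkstra with a binary heap: each vertex is extracted once, each edge may relax once.
Each heap operation costs O(log V).
V + E = 36 + 52 = 88
ceil(log2(36)) = 6 (since 2^5 = 32 < 36 <= 64 = 2^6)
Total heap work = (V+E) * ceil(log2(V)) = 88 * 6 = 528


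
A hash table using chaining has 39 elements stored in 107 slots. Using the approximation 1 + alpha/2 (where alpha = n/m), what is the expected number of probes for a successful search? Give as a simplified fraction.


Load factor alpha = n/m = 39/107
Expected probes = 1 + alpha/2 = 1 + 39/(2*107)
= 1 + 39/214
= 214/214 + 39/214
= 253/214


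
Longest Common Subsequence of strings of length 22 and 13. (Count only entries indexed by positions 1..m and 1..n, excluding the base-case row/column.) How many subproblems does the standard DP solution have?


DP table indexed by positions in both strings.
First string: 22 positions
Second string: 13 positions
Total = 22 * 13 = 286


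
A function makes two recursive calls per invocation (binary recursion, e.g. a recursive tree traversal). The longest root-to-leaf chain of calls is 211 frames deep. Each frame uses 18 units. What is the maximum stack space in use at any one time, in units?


Binary recursion: the two calls run one after the other, so only one root-to-leaf chain of frames is on the stack at a time.
Maximum depth (longest chain) = 211 frames
Each frame = 18 units
Max stack space = 211 * 18 = 3798


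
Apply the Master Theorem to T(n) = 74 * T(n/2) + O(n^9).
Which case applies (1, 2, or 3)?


The Master Theorem: T(n) = a*T(n/b) + O(n^c)
  a = 74, b = 2, c = 9
log_b(a) = log_2(74) ~ 6.209
Compare b^c with a: 2^9 = 512 > 74, so c > log_b(a).
Since c > log_b(a), Case 3 applies.
T(n) = O(n^9)
Master Theorem case = 3


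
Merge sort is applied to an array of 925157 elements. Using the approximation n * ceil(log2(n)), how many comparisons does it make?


Merge sort divides the array into halves recursively.
Number of levels = ceil(log2(925157)) = 20
At each level, approximately n = 925157 comparisons are needed for merging.
Total comparisons ~ n * ceil(log2(n)) = 925157 * 20 = 18503140


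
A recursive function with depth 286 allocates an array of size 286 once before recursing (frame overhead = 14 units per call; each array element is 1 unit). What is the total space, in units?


Array allocation: 286 units (allocated once)
Stack frames: 286 deep * 14 per frame = 4004 units
Total = 286 + 4004 = 4290


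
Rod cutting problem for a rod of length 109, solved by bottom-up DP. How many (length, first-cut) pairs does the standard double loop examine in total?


For each subproblem length i = 1..109, the inner loop considers i possible first cuts.
Total = 1 + 2 + ... + 109
= 109*(109+1)/2
= 109*110/2 = 5995


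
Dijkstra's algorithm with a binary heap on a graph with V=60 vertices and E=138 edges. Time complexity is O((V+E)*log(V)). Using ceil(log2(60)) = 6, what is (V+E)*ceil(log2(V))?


Dijkstra with a binary heap: each vertex is extracted once, each edge may relax once.
Each heap operation costs O(log V).
V + E = 60 + 138 = 198
ceil(log2(60)) = 6 (since 2^5 = 32 < 60 <= 64 = 2^6)
Total heap work = (V+E) * ceil(log2(V)) = 198 * 6 = 1188


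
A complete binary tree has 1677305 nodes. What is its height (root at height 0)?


In a complete binary tree, level k holds nodes 2^k .. 2^(k+1)-1 (1-indexed).
Height = floor(log2(n)) = floor(log2(1677305)) = 20
Check: 2^20 = 1048576 <= 1677305 < 2097152 = 2^21


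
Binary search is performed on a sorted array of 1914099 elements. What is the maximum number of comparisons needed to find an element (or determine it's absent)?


Binary search halves the search space each comparison:
  Step 1: search space = 1914099 -> 957049
  Step 2: search space = 957049 -> 478524
  Step 3: search space = 478524 -> 239262
  Step 4: search space = 239262 -> 119631
  Step 5: search space = 119631 -> 59815
  Step 6: search space = 59815 -> 29907
  Step 7: search space = 29907 -> 14953
  Step 8: search space = 14953 -> 7476
  Step 9: search space = 7476 -> 3738
  Step 10: search space = 3738 -> 1869
  Step 11: search space = 1869 -> 934
  Step 12: search space = 934 -> 467
  Step 13: search space = 467 -> 233
  Step 14: search space = 233 -> 116
  Step 15: search space = 116 -> 58
  Step 16: search space = 58 -> 29
  Step 17: search space = 29 -> 14
  Step 18: search space = 14 -> 7
  Step 19: search space = 7 -> 3
  Step 20: search space = 3 -> 1
  Step 21: search space = 1 (final check)
Maximum comparisons = floor(log2(1914099)) + 1 = 20 + 1 = 21


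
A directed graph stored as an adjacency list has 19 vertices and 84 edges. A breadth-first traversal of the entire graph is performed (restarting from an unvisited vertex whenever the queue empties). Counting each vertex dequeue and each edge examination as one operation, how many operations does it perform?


A full BFS traversal dequeues each vertex once and examines each edge once.
Vertex visits: 19
Edge visits: 84
V + E = 19 + 84 = 103


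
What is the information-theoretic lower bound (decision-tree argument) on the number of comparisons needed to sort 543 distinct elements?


A binary decision tree of height h has at most 2^h leaves and needs at least n! of them, so h >= ceil(log2(n!)).
543! is far too large to multiply out, so use Stirling's series:
  ln(n!) ~ n ln n - n + (1/2) ln(2 pi n) + 1/(12n)  (error below 1/(360 n^3), negligible here)
  ln(543) = 6.2971093
  n ln n = 543 * 6.2971093 = 3419.3303
  (1/2) ln(2 pi * 543) = (1/2) ln(3411.7696) = 4.0675
  1/(12*543) = 0.0002
  ln(543!) ~ 3419.3303 - 543 + 4.0675 + 0.0002 = 2880.3980
Convert to base 2: log2(543!) = 2880.3980 / ln 2 = 2880.3980 / 0.69314718 = 4155.5359
ceil(4155.5359) = 4156


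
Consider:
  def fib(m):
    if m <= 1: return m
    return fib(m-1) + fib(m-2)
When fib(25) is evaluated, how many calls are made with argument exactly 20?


Let N(m) = number of times fib(m) is called while evaluating fib(25).
N(25) = 1 (the initial call).
N(24) = 1 (only fib(25) calls it).
For 1 <= m <= 23: fib(m) is called by fib(m+1) and fib(m+2), so
  N(m) = N(m+1) + N(m+2).
fib(0) is called only by fib(2), so N(0) = N(2).
Walk down from m=25:
  N(25)=1, N(24)=1, N(23)=2, N(22)=3, N(21)=5, N(20)=8
N(20) = 8


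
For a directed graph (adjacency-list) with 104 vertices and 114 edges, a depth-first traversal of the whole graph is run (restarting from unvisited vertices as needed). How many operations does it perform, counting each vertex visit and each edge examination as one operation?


A full DFS traversal visits each vertex once and examines each edge once.
V = 104
E = 114
Sum = 104 + 114 = 218


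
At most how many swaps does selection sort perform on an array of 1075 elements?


Each of the 1074 passes places one element in its final position.
Pass 1: swap minimum into position 0
Pass 2: swap minimum of remaining into position 1
...
Pass 1074: last two elements, one swap
Maximum swaps = 1075 - 1 = 1074


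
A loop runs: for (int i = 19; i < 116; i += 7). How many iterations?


Loop starts at i = 19, increments by 7, stops when i >= 116.
Number of iterations = ceil((116 - 19) / 7)
= ceil(97 / 7)
= 14


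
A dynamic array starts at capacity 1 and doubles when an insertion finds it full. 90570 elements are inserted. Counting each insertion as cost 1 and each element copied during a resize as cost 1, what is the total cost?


n = 90570
Insertion costs: 90570
Resizes copy 1, 2, 4, ... up to the largest power of 2 that is <= n-1 = 90569, i.e. 65536.
Copy costs = 1 + 2 + 4 + 8 + 16 + 32 + 64 + 128 + 256 + 512 + 1024 + 2048 + 4096 + 8192 + 16384 + 32768 + 65536 = 131071
Total = 90570 + 131071 = 221641


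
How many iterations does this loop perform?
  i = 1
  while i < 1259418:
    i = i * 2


The loop variable doubles each iteration:
i = 1 -> 2 -> 4 -> 8 -> 16 -> 32 -> 64 -> 128 -> 256 -> 512 -> 1024 -> 2048 -> 4096 -> 8192 -> 16384 -> 32768 -> 65536 -> 131072 -> 262144 -> 524288 -> 1048576 -> 2097152 (stop, 2097152 >= 1259418)
Number of doublings = ceil(log2(1259418)) = 21


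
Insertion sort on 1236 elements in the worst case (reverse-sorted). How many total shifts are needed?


In the worst case (reverse-sorted), each element shifts past all previous:
  Element 1: 1 shifts
  Element 2: 2 shifts
  Element 3: 3 shifts
  Element 4: 4 shifts
  Element 5: 5 shifts
  ...
  Element 1235: 1235 shifts
Total = 1 + 2 + ... + 1235
= 1236*(1236-1)/2 = 763230


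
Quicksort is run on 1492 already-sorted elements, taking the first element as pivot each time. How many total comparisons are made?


Sum of comparisons per partition:
1491 + 1490 + ... + 1 + 0
= 1492 * (1492 - 1) / 2
= 1492 * 1491 / 2
= 1112286


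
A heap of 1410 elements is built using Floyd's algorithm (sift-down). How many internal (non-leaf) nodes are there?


Leaf nodes occupy roughly half the array.
Sift-down is called for each internal node, starting from the last one.
Internal nodes = floor(n/2) = floor(1410/2) = 705


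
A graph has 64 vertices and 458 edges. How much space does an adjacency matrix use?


Adjacency matrix: V x V grid of entries
Space = V^2 = 64^2 = 64 * 64 = 4096


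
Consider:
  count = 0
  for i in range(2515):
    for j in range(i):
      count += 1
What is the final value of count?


For each i, the inner loop runs i times:
  i=0: inner runs 0 times
  i=1: inner runs 1 time
  i=2: inner runs 2 times
  i=3: inner runs 3 times
  i=4: inner runs 4 times
  i=5: inner runs 5 times
  i=6: inner runs 6 times
  i=7: inner runs 7 times
  ...
Total = 0 + 1 + 2 + ... + 2514 = 2515*(2515-1)/2 = 3161355


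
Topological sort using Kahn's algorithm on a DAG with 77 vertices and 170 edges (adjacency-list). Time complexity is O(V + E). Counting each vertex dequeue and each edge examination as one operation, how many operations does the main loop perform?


Kahn's algorithm:
  1. Compute in-degrees: O(V + E)
  2. Process queue: each vertex dequeued once (O(V))
     each edge examined once (O(E))
Total = V + E = 77 + 170 = 247


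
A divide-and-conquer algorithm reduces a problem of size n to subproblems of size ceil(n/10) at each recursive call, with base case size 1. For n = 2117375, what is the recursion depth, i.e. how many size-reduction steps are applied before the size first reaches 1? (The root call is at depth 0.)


Each step divides the size by 10 (rounding up); after k steps the size is ceil(n/10^k), which equals 1 exactly when 10^k >= n.
So the depth is the smallest k with 10^k >= 2117375, i.e. ceil(log_10(2117375)).
10^6 = 1000000 < 2117375 <= 10000000 = 10^7
Recursion depth = 7


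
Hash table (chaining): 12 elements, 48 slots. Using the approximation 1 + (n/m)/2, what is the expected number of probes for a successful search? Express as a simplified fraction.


Computing expected probes:
alpha = 12/48
= 1 + alpha/2
= 1 + 12/(2*48)
= (2*48 + 12) / (2*48)
= 108/96 = 9/8


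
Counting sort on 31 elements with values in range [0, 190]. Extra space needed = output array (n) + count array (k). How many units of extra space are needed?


Output array size: 31 (to store sorted result)
Count array size: 191 (one slot per possible value, range 0 to 190)
Total extra space = 31 + 191 = 222


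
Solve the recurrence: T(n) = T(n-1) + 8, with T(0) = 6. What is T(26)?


Unrolling the recurrence:
T(26) = T(25) + 8
       = T(24) + 8 + 8
       = T(23) + 8*3
       ...
       = T(0) + 8*26
       = 6 + 208 = 214


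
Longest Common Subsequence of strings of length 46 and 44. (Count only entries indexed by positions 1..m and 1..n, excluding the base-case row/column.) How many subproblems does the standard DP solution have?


DP table indexed by positions in both strings.
First string: 46 positions
Second string: 44 positions
Total = 46 * 44 = 2024


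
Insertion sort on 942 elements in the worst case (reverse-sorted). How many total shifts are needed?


In the worst case (reverse-sorted), each element shifts past all previous:
  Element 1: 1 shifts
  Element 2: 2 shifts
  Element 3: 3 shifts
  Element 4: 4 shifts
  Element 5: 5 shifts
  ...
  Element 941: 941 shifts
Total = 1 + 2 + ... + 941
= 942*(942-1)/2 = 443211


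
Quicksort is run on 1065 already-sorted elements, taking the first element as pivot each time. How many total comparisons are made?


Sum of comparisons per partition:
1064 + 1063 + ... + 1 + 0
= 1065 * (1065 - 1) / 2
= 1065 * 1064 / 2
= 566580


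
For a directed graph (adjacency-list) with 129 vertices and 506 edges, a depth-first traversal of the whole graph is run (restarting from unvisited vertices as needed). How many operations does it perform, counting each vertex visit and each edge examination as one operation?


A full DFS traversal visits each vertex once and examines each edge once.
V = 129
E = 506
Sum = 129 + 506 = 635


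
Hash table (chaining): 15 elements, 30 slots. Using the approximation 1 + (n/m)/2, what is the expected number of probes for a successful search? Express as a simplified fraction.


Computing expected probes:
alpha = 15/30
= 1 + alpha/2
= 1 + 15/(2*30)
= (2*30 + 15) / (2*30)
= 75/60 = 5/4


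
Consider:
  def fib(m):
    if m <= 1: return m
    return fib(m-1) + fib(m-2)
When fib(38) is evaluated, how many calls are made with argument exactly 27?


Let N(m) = number of times fib(m) is called while evaluating fib(38).
N(38) = 1 (the initial call).
N(37) = 1 (only fib(38) calls it).
For 1 <= m <= 36: fib(m) is called by fib(m+1) and fib(m+2), so
  N(m) = N(m+1) + N(m+2).
fib(0) is called only by fib(2), so N(0) = N(2).
Walk down from m=38:
  N(38)=1, N(37)=1, N(36)=2, N(35)=3, N(34)=5, N(33)=8, N(32)=13, N(31)=21, N(30)=34, N(29)=55, N(28)=89, N(27)=144
N(27) = 144


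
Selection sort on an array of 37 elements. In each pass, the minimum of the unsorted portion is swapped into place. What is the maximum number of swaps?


Selection sort performs one swap per pass:
  Pass 1: find min in positions 0 to 36, swap with position 0
  Pass 2: find min in positions 1 to 36, swap with position 1
  Pass 3: find min in positions 2 to 36, swap with position 2
  Pass 4: find min in positions 3 to 36, swap with position 3
  Pass 5: find min in positions 4 to 36, swap with position 4
  ... (31 more passes)
Total passes (and swaps) = n - 1 = 37 - 1 = 36


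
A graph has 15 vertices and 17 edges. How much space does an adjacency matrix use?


Adjacency matrix: V x V grid of entries
Space = V^2 = 15^2 = 15 * 15 = 225


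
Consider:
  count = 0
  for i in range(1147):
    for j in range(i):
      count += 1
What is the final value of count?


For each i, the inner loop runs i times:
  i=0: inner runs 0 times
  i=1: inner runs 1 time
  i=2: inner runs 2 times
  i=3: inner runs 3 times
  i=4: inner runs 4 times
  i=5: inner runs 5 times
  i=6: inner runs 6 times
  i=7: inner runs 7 times
  ...
Total = 0 + 1 + 2 + ... + 1146 = 1147*(1147-1)/2 = 657231


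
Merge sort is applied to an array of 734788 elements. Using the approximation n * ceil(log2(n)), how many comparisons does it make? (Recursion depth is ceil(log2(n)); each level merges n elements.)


Merge sort divides the array into halves recursively.
Number of levels = ceil(log2(734788)) = 20
At each level, approximately n = 734788 comparisons are needed for merging.
Total comparisons ~ n * ceil(log2(n)) = 734788 * 20 = 14695760


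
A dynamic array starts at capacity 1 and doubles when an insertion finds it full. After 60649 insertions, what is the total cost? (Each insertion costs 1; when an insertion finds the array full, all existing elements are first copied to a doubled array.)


Insertion cost: 60649 (one per element)
Resizes occur just before inserting elements 2, 3, 5, 9, ...
Elements copied at each resize: 1 + 2 + 4 + 8 + 16 + 32 + 64 + 128 + 256 + 512 + 1024 + 2048 + 4096 + 8192 + 16384 + 32768
Sum of copies = 65535 (geometric series: 2^k - 1)
Total = 60649 + 65535 = 126184


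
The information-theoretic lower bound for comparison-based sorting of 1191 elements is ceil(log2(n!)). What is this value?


A binary decision tree of height h has at most 2^h leaves and needs at least n! of them, so h >= ceil(log2(n!)).
1191! is far too large to multiply out, so use Stirling's series:
  ln(n!) ~ n ln n - n + (1/2) ln(2 pi n) + 1/(12n)  (error below 1/(360 n^3), negligible here)
  ln(1191) = 7.0825486
  n ln n = 1191 * 7.0825486 = 8435.3154
  (1/2) ln(2 pi * 1191) = (1/2) ln(7483.2737) = 4.4602
  1/(12*1191) = 0.0001
  ln(1191!) ~ 8435.3154 - 1191 + 4.4602 + 0.0001 = 7248.7757
Convert to base 2: log2(1191!) = 7248.7757 / ln 2 = 7248.7757 / 0.69314718 = 10457.7728
ceil(10457.7728) = 10458


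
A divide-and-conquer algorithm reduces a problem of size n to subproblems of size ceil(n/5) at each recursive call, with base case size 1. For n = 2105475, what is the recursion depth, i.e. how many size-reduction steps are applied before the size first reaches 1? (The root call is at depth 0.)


Each step divides the size by 5 (rounding up); after k steps the size is ceil(n/5^k), which equals 1 exactly when 5^k >= n.
So the depth is the smallest k with 5^k >= 2105475, i.e. ceil(log_5(2105475)).
5^9 = 1953125 < 2105475 <= 9765625 = 5^10
Recursion depth = 10


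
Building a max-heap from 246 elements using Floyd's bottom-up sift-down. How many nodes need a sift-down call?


In a heap of 246 elements (0-indexed array):
  Last element index: 245
  Parent of last element: floor((245 - 1) / 2) = 122
  Internal nodes: indices 0 to 122
  Count = floor(246/2) = 123


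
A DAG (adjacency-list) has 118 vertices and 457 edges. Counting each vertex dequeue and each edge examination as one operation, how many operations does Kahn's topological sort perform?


V = 118 (vertex processing)
E = 457 (edge processing)
V + E = 118 + 457 = 575


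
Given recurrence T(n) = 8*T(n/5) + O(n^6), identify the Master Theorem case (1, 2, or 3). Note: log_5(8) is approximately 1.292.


Master Theorem parameters: a=8, b=5, c=6
log_b(a) = 1.292
Compare b^c with a: 5^6 = 15625 > 8, so c > log_b(a).
Comparing c=6 vs log_b(a)=1.292:
6 > 1.292 => Case 3
Result: T(n) = O(n^6)
Master Theorem case = 3


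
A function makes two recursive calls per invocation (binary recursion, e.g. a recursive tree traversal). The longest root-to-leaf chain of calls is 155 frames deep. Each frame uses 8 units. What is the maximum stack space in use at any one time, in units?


Binary recursion: the two calls run one after the other, so only one root-to-leaf chain of frames is on the stack at a time.
Maximum depth (longest chain) = 155 frames
Each frame = 8 units
Max stack space = 155 * 8 = 1240


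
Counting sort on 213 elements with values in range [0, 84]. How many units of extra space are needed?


Output array size: 213 (to store sorted result)
Count array size: 85 (one slot per possible value, range 0 to 84)
Total extra space = 213 + 85 = 298


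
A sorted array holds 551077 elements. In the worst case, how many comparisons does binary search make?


Halving sequence: 551077 -> 275538 -> 137769 -> 68884 -> 34442 -> 17221 -> 8610 -> 4305 -> 2152 -> 1076 -> 538 -> 269 -> 134 -> 67 -> 33 -> 16 -> 8 -> 4 -> 2 -> 1
Number of halvings = 19
Max comparisons = 19 + 1 = 20


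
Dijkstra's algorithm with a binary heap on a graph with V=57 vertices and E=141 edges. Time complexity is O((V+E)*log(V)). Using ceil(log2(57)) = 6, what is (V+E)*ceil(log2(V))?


Dijkstra with a binary heap: each vertex is extracted once, each edge may relax once.
Each heap operation costs O(log V).
V + E = 57 + 141 = 198
ceil(log2(57)) = 6 (since 2^5 = 32 < 57 <= 64 = 2^6)
Total heap work = (V+E) * ceil(log2(V)) = 198 * 6 = 1188


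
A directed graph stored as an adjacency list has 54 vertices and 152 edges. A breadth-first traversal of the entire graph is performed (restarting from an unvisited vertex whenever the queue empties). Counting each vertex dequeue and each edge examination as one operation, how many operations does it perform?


A full BFS traversal dequeues each vertex once and examines each edge once.
Vertex visits: 54
Edge visits: 152
V + E = 54 + 152 = 206


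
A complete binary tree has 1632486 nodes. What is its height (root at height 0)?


In a complete binary tree, level k holds nodes 2^k .. 2^(k+1)-1 (1-indexed).
Height = floor(log2(n)) = floor(log2(1632486)) = 20
Check: 2^20 = 1048576 <= 1632486 < 2097152 = 2^21


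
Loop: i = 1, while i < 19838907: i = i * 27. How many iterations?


i multiplies by 27 each step:
i = 1 -> 27 -> 729 -> 19683 -> 531441 -> 14348907 -> 387420489 (stop)
Iterations = ceil(log_27(19838907)) = 6


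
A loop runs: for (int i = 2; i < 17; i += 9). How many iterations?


Loop starts at i = 2, increments by 9, stops when i >= 17.
Number of iterations = ceil((17 - 2) / 9)
= ceil(15 / 9)
= 2


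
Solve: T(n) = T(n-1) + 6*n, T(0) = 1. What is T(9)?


Expanding the recurrence:
T(9) = T(8) + 6*9
       = T(7) + 6*8 + 6*9
       ...
       = T(0) + 6*(1 + 2 + ... + 9)
       = 1 + 6 * 9*10/2
       = 1 + 6 * 45
       = 1 + 270 = 271


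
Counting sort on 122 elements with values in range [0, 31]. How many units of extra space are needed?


Output array size: 122 (to store sorted result)
Count array size: 32 (one slot per possible value, range 0 to 31)
Total extra space = 122 + 32 = 154


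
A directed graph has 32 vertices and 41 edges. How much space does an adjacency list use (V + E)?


Adjacency list: one list head per vertex + one entry per edge
Vertex heads: 32
Edge entries: 41
Total = 32 + 41 = 73


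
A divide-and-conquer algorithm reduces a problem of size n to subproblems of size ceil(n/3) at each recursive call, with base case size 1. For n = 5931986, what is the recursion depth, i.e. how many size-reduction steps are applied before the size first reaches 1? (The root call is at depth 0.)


Each step divides the size by 3 (rounding up); after k steps the size is ceil(n/3^k), which equals 1 exactly when 3^k >= n.
So the depth is the smallest k with 3^k >= 5931986, i.e. ceil(log_3(5931986)).
3^14 = 4782969 < 5931986 <= 14348907 = 3^15
Recursion depth = 15


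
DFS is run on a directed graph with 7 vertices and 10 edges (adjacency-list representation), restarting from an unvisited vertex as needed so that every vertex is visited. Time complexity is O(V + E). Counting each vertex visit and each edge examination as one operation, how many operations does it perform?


A full DFS traversal processes each vertex exactly once (push/pop on stack).
Each directed edge is examined once.
V = 7, E = 10
V + E = 17


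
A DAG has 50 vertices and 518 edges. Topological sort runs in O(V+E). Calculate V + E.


V = 50 (vertex processing)
E = 518 (edge processing)
V + E = 50 + 518 = 568


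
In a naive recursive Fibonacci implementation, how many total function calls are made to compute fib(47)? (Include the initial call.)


Let C(m) = total calls to evaluate fib(m). Then C(0)=C(1)=1, and
C(m) = 1 + C(m-1) + C(m-2) for m >= 2.
Build the table (each entry = 1 + previous two):
  C(0) = 1
  C(1) = 1
  C(2) = 1 + 1 + 1 = 3
  C(3) = 1 + 3 + 1 = 5
  C(4) = 1 + 5 + 3 = 9
  C(5) = 1 + 9 + 5 = 15
  C(6) = 1 + 15 + 9 = 25
  C(7) = 1 + 25 + 15 = 41
  C(8) = 1 + 41 + 25 = 67
  C(9) = 1 + 67 + 41 = 109
  C(10) = 1 + 109 + 67 = 177
  C(11) = 1 + 177 + 109 = 287
  C(12) = 1 + 287 + 177 = 465
  C(13) = 1 + 465 + 287 = 753
  C(14) = 1 + 753 + 465 = 1219
  C(15) = 1 + 1219 + 753 = 1973
  C(16) = 1 + 1973 + 1219 = 3193
  C(17) = 1 + 3193 + 1973 = 5167
  C(18) = 1 + 5167 + 3193 = 8361
  C(19) = 1 + 8361 + 5167 = 13529
  C(20) = 1 + 13529 + 8361 = 21891
  C(21) = 1 + 21891 + 13529 = 35421
  C(22) = 1 + 35421 + 21891 = 57313
  C(23) = 1 + 57313 + 35421 = 92735
  C(24) = 1 + 92735 + 57313 = 150049
  C(25) = 1 + 150049 + 92735 = 242785
  C(26) = 1 + 242785 + 150049 = 392835
  C(27) = 1 + 392835 + 242785 = 635621
  C(28) = 1 + 635621 + 392835 = 1028457
  C(29) = 1 + 1028457 + 635621 = 1664079
  C(30) = 1 + 1664079 + 1028457 = 2692537
  C(31) = 1 + 2692537 + 1664079 = 4356617
  C(32) = 1 + 4356617 + 2692537 = 7049155
  C(33) = 1 + 7049155 + 4356617 = 11405773
  C(34) = 1 + 11405773 + 7049155 = 18454929
  C(35) = 1 + 18454929 + 11405773 = 29860703
  C(36) = 1 + 29860703 + 18454929 = 48315633
  C(37) = 1 + 48315633 + 29860703 = 78176337
  C(38) = 1 + 78176337 + 48315633 = 126491971
  C(39) = 1 + 126491971 + 78176337 = 204668309
  C(40) = 1 + 204668309 + 126491971 = 331160281
  C(41) = 1 + 331160281 + 204668309 = 535828591
  C(42) = 1 + 535828591 + 331160281 = 866988873
  C(43) = 1 + 866988873 + 535828591 = 1402817465
  C(44) = 1 + 1402817465 + 866988873 = 2269806339
  C(45) = 1 + 2269806339 + 1402817465 = 3672623805
  C(46) = 1 + 3672623805 + 2269806339 = 5942430145
  C(47) = 1 + 5942430145 + 3672623805 = 9615053951
Total calls for fib(47) = 9615053951


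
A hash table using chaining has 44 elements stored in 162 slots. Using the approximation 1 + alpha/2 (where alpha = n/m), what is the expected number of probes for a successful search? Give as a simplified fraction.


Load factor alpha = n/m = 44/162
Expected probes = 1 + alpha/2 = 1 + 44/(2*162)
= 1 + 44/324
= 324/324 + 44/324
= 368/324
Simplify: 92/81


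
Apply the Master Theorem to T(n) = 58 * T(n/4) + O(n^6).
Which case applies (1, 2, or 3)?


The Master Theorem: T(n) = a*T(n/b) + O(n^c)
  a = 58, b = 4, c = 6
log_b(a) = log_4(58) ~ 2.929
Compare b^c with a: 4^6 = 4096 > 58, so c > log_b(a).
Since c > log_b(a), Case 3 applies.
T(n) = O(n^6)
Master Theorem case = 3


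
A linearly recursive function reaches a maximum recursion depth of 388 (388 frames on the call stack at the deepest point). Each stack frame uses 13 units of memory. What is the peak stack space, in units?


Maximum recursion depth = 388 frames
Memory per frame = 13 units
Total stack space = depth * frame_size
= 388 * 13 = 5044


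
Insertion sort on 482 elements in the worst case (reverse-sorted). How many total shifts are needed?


In the worst case (reverse-sorted), each element shifts past all previous:
  Element 1: 1 shifts
  Element 2: 2 shifts
  Element 3: 3 shifts
  Element 4: 4 shifts
  Element 5: 5 shifts
  ...
  Element 481: 481 shifts
Total = 1 + 2 + ... + 481
= 482*(482-1)/2 = 115921


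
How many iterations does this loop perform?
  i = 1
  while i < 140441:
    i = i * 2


The loop variable doubles each iteration:
i = 1 -> 2 -> 4 -> 8 -> 16 -> 32 -> 64 -> 128 -> 256 -> 512 -> 1024 -> 2048 -> 4096 -> 8192 -> 16384 -> 32768 -> 65536 -> 131072 -> 262144 (stop, 262144 >= 140441)
Number of doublings = ceil(log2(140441)) = 18


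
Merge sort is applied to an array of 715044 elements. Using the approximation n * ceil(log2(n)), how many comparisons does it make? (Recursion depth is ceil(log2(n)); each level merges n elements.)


Merge sort divides the array into halves recursively.
Number of levels = ceil(log2(715044)) = 20
At each level, approximately n = 715044 comparisons are needed for merging.
Total comparisons ~ n * ceil(log2(n)) = 715044 * 20 = 14300880


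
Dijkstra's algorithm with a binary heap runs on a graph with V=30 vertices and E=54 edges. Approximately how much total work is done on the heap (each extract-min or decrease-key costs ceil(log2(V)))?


Dijkstra with a binary heap: each vertex is extracted once, each edge may relax once.
Each heap operation costs O(log V).
V + E = 30 + 54 = 84
ceil(log2(30)) = 5 (since 2^4 = 16 < 30 <= 32 = 2^5)
Total heap work = (V+E) * ceil(log2(V)) = 84 * 5 = 420


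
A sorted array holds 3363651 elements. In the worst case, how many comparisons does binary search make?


Halving sequence: 3363651 -> 1681825 -> 840912 -> 420456 -> 210228 -> 105114 -> 52557 -> 26278 -> 13139 -> 6569 -> 3284 -> 1642 -> 821 -> 410 -> 205 -> 102 -> 51 -> 25 -> 12 -> 6 -> 3 -> 1
Number of halvings = 21
Max comparisons = 21 + 1 = 22


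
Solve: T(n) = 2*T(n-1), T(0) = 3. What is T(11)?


Unrolling:
T(11) = 2*T(10) = 2^2*T(9) = ... = 2^11*T(0)
= 2^11 * 3
= 2048 * 3 = 6144


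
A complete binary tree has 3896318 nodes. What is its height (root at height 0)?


In a complete binary tree, level k holds nodes 2^k .. 2^(k+1)-1 (1-indexed).
Height = floor(log2(n)) = floor(log2(3896318)) = 21
Check: 2^21 = 2097152 <= 3896318 < 4194304 = 2^22


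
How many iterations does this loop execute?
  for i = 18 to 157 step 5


The loop variable i takes values starting at 18 and increments by 5 each iteration.
Sequence: i = 18, 23, 28, 33, 38, 43, 48, 53, 58, ...
The upper bound 157 is inclusive, so the count is floor((last - first) / step) + 1:
floor((157 - 18) / 5) + 1 = floor(139/5) + 1 = 27 + 1 = 28


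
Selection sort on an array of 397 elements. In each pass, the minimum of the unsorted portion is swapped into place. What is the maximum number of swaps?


Selection sort performs one swap per pass:
  Pass 1: find min in positions 0 to 396, swap with position 0
  Pass 2: find min in positions 1 to 396, swap with position 1
  Pass 3: find min in positions 2 to 396, swap with position 2
  Pass 4: find min in positions 3 to 396, swap with position 3
  Pass 5: find min in positions 4 to 396, swap with position 4
  ... (391 more passes)
Total passes (and swaps) = n - 1 = 397 - 1 = 396


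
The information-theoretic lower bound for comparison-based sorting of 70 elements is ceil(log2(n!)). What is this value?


A binary decision tree of height h has at most 2^h leaves and needs at least n! of them, so h >= ceil(log2(n!)).
70! is far too large to multiply out, so use Stirling's series:
  ln(n!) ~ n ln n - n + (1/2) ln(2 pi n) + 1/(12n)  (error below 1/(360 n^3), negligible here)
  ln(70) = 4.2484952
  n ln n = 70 * 4.2484952 = 297.3947
  (1/2) ln(2 pi * 70) = (1/2) ln(439.8230) = 3.0432
  1/(12*70) = 0.0012
  ln(70!) ~ 297.3947 - 70 + 3.0432 + 0.0012 = 230.4391
Convert to base 2: log2(70!) = 230.4391 / ln 2 = 230.4391 / 0.69314718 = 332.4533
ceil(332.4533) = 333


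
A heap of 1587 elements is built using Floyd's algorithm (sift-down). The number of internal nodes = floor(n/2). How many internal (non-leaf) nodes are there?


Leaf nodes occupy roughly half the array.
Sift-down is called for each internal node, starting from the last one.
Internal nodes = floor(n/2) = floor(1587/2) = 793


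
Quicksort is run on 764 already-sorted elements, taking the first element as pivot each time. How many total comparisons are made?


Sum of comparisons per partition:
763 + 762 + ... + 1 + 0
= 764 * (764 - 1) / 2
= 764 * 763 / 2
= 291466


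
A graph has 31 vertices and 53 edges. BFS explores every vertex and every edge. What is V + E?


A full BFS traversal dequeues each vertex once and examines each edge once.
Vertex visits: 31
Edge visits: 53
V + E = 31 + 53 = 84


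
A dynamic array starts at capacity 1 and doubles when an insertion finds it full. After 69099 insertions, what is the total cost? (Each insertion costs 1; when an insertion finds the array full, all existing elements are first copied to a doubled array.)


Insertion cost: 69099 (one per element)
Resizes occur just before inserting elements 2, 3, 5, 9, ...
Elements copied at each resize: 1 + 2 + 4 + 8 + 16 + 32 + 64 + 128 + 256 + 512 + 1024 + 2048 + 4096 + 8192 + 16384 + 32768 + 65536
Sum of copies = 131071 (geometric series: 2^k - 1)
Total = 69099 + 131071 = 200170


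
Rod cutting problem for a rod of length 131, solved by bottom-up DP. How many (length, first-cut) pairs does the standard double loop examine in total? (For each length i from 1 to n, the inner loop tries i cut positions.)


For each subproblem length i = 1..131, the inner loop considers i possible first cuts.
Total = 1 + 2 + ... + 131
= 131*(131+1)/2
= 131*132/2 = 8646
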